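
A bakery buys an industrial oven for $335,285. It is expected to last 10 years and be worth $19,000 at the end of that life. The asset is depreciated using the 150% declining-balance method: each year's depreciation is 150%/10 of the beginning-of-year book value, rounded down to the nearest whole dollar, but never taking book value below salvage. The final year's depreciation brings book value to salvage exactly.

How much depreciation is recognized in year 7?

Depreciable base = $335,285 − $19,000 = $316,285.
Year 1: ⌊$335,285 × 150%/10⌋ = $50,292. Book value $284,993.
Year 2: ⌊$284,993 × 150%/10⌋ = $42,748. Book value $242,245.
Year 3: ⌊$242,245 × 150%/10⌋ = $36,336. Book value $205,909.
Year 4: ⌊$205,909 × 150%/10⌋ = $30,886. Book value $175,023.
Year 5: ⌊$175,023 × 150%/10⌋ = $26,253. Book value $148,770.
Year 6: ⌊$148,770 × 150%/10⌋ = $22,315. Book value $126,455.
Year 7: ⌊$126,455 × 150%/10⌋ = $18,968. Book value $107,487.

$18,968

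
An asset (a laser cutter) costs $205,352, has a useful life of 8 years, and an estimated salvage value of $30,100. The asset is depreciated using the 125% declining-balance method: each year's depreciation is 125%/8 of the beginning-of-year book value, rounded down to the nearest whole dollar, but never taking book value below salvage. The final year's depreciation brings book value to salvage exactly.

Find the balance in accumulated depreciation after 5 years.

Depreciable base = $205,352 − $30,100 = $175,252.
Year 1: ⌊$205,352 × 125%/8⌋ = $32,086. Book value $173,266.
Year 2: ⌊$173,266 × 125%/8⌋ = $27,072. Book value $146,194.
Year 3: ⌊$146,194 × 125%/8⌋ = $22,842. Book value $123,352.
Year 4: ⌊$123,352 × 125%/8⌋ = $19,273. Book value $104,079.
Year 5: ⌊$104,079 × 125%/8⌋ = $16,262. Book value $87,817.
Accumulated through year 5 = $205,352 − $87,817 = $117,535.

$117,535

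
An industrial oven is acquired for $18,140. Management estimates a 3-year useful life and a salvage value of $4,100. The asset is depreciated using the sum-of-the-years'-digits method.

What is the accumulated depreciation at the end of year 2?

Depreciable base = $18,140 − $4,100 = $14,040.
Sum of the years' digits = 3+2+1 = 6.
Year 1: $14,040 × 3/6 = $7,020. Book value $11,120.
Year 2: $14,040 × 2/6 = $4,680. Book value $6,440.
Accumulated through year 2 = $18,140 − $6,440 = $11,700.

$11,700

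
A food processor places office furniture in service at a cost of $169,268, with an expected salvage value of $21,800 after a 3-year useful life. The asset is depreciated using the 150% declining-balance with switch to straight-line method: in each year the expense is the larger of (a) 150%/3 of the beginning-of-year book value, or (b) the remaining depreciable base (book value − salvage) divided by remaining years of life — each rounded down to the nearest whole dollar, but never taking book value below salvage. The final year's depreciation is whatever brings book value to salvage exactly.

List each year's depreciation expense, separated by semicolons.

$84,634; $42,317; $20,517

Depreciable base = $169,268 − $21,800 = $147,468.
Year 1: DB = ⌊$169,268 × 150%/3⌋ = $84,634; SL = ⌊$147,468/3⌋ = $49,156 → take DB $84,634. Book value $84,634.
Year 2: DB = ⌊$84,634 × 150%/3⌋ = $42,317; SL = ⌊$62,834/2⌋ = $31,417 → take DB $42,317. Book value $42,317.
Year 3 (final): $42,317 − $21,800 = $20,517. Book value $21,800.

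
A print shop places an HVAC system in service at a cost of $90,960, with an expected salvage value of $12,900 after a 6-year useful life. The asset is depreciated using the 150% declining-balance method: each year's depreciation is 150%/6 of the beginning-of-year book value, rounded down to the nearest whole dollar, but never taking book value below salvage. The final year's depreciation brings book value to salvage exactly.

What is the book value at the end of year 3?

Depreciable base = $90,960 − $12,900 = $78,060.
Year 1: ⌊$90,960 × 150%/6⌋ = $22,740. Book value $68,220.
Year 2: ⌊$68,220 × 150%/6⌋ = $17,055. Book value $51,165.
Year 3: ⌊$51,165 × 150%/6⌋ = $12,791. Book value $38,374.

$38,374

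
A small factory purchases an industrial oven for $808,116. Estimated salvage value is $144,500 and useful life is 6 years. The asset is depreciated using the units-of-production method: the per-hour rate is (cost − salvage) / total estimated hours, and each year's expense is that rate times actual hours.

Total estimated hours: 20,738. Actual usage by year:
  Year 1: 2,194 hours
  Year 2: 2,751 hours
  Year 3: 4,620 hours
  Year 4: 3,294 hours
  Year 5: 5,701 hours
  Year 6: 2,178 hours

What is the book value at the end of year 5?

Depreciable base = $808,116 − $144,500 = $663,616.
Rate = $663,616 / 20,738 hours = $32 per hour.
Year 1: 2,194 × $32 = $70,208. Book value $737,908.
Year 2: 2,751 × $32 = $88,032. Book value $649,876.
Year 3: 4,620 × $32 = $147,840. Book value $502,036.
Year 4: 3,294 × $32 = $105,408. Book value $396,628.
Year 5: 5,701 × $32 = $182,432. Book value $214,196.

$214,196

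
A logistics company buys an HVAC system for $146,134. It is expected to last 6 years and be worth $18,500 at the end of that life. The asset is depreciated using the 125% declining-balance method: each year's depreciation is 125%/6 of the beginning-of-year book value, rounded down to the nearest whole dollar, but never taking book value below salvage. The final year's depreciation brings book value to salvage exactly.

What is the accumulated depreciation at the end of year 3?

Depreciable base = $146,134 − $18,500 = $127,634.
Year 1: ⌊$146,134 × 125%/6⌋ = $30,444. Book value $115,690.
Year 2: ⌊$115,690 × 125%/6⌋ = $24,102. Book value $91,588.
Year 3: ⌊$91,588 × 125%/6⌋ = $19,080. Book value $72,508.
Accumulated through year 3 = $146,134 − $72,508 = $73,626.

$73,626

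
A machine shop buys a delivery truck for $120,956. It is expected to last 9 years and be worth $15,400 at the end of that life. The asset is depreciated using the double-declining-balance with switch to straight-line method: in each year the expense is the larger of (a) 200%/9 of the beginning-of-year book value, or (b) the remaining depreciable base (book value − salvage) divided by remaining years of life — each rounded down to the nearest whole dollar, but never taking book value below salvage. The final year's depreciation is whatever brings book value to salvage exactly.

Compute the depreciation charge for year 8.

Depreciable base = $120,956 − $15,400 = $105,556.
Year 1: DB = ⌊$120,956 × 200%/9⌋ = $26,879; SL = ⌊$105,556/9⌋ = $11,728 → take DB $26,879. Book value $94,077.
Year 2: DB = ⌊$94,077 × 200%/9⌋ = $20,906; SL = ⌊$78,677/8⌋ = $9,834 → take DB $20,906. Book value $73,171.
Year 3: DB = ⌊$73,171 × 200%/9⌋ = $16,260; SL = ⌊$57,771/7⌋ = $8,253 → take DB $16,260. Book value $56,911.
Year 4: DB = ⌊$56,911 × 200%/9⌋ = $12,646; SL = ⌊$41,511/6⌋ = $6,918 → take DB $12,646. Book value $44,265.
Year 5: DB = ⌊$44,265 × 200%/9⌋ = $9,836; SL = ⌊$28,865/5⌋ = $5,773 → take DB $9,836. Book value $34,429.
Year 6: DB = ⌊$34,429 × 200%/9⌋ = $7,650; SL = ⌊$19,029/4⌋ = $4,757 → take DB $7,650. Book value $26,779.
Year 7: DB = ⌊$26,779 × 200%/9⌋ = $5,950; SL = ⌊$11,379/3⌋ = $3,793 → take DB $5,950. Book value $20,829.
Year 8: DB = ⌊$20,829 × 200%/9⌋ = $4,628; SL = ⌊$5,429/2⌋ = $2,714 → take DB $4,628. Book value $16,201.

$4,628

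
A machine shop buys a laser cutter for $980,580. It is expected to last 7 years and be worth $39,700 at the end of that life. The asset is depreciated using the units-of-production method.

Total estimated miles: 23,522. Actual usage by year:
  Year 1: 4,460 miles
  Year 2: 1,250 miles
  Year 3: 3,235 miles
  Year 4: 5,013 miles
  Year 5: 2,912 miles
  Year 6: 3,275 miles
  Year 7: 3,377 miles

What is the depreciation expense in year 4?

Depreciable base = $980,580 − $39,700 = $940,880.
Rate = $940,880 / 23,522 miles = $40 per mile.
Year 1: 4,460 × $40 = $178,400. Book value $802,180.
Year 2: 1,250 × $40 = $50,000. Book value $752,180.
Year 3: 3,235 × $40 = $129,400. Book value $622,780.
Year 4: 5,013 × $40 = $200,520. Book value $422,260.

$200,520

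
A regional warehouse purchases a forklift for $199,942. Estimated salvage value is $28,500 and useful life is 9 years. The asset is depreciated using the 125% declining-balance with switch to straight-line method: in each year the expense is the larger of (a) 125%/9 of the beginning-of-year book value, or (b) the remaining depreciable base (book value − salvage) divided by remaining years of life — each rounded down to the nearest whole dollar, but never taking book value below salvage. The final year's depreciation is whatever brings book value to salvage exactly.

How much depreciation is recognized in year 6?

$16,288

Depreciable base = $199,942 − $28,500 = $171,442.
Year 1: DB = ⌊$199,942 × 125%/9⌋ = $27,769; SL = ⌊$171,442/9⌋ = $19,049 → take DB $27,769. Book value $172,173.
Year 2: DB = ⌊$172,173 × 125%/9⌋ = $23,912; SL = ⌊$143,673/8⌋ = $17,959 → take DB $23,912. Book value $148,261.
Year 3: DB = ⌊$148,261 × 125%/9⌋ = $20,591; SL = ⌊$119,761/7⌋ = $17,108 → take DB $20,591. Book value $127,670.
Year 4: DB = ⌊$127,670 × 125%/9⌋ = $17,731; SL = ⌊$99,170/6⌋ = $16,528 → take DB $17,731. Book value $109,939.
Year 5: DB = ⌊$109,939 × 125%/9⌋ = $15,269; SL = ⌊$81,439/5⌋ = $16,287 → take SL $16,287. Book value $93,652.
Year 6: DB = ⌊$93,652 × 125%/9⌋ = $13,007; SL = ⌊$65,152/4⌋ = $16,288 → take SL $16,288. Book value $77,364.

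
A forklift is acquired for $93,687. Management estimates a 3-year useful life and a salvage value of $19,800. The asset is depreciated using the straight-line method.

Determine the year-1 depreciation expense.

$24,629

Depreciable base = $93,687 − $19,800 = $73,887.
Annual expense = $73,887 / 3 = $24,629.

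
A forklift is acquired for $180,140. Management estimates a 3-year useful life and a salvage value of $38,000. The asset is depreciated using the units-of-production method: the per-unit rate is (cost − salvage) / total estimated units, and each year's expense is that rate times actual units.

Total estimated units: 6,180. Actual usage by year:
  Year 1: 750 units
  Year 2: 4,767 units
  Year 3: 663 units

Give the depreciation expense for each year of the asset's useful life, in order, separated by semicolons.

$17,250; $109,641; $15,249

Depreciable base = $180,140 − $38,000 = $142,140.
Rate = $142,140 / 6,180 units = $23 per unit.
Year 1: 750 × $23 = $17,250. Book value $162,890.
Year 2: 4,767 × $23 = $109,641. Book value $53,249.
Year 3: 663 × $23 = $15,249. Book value $38,000.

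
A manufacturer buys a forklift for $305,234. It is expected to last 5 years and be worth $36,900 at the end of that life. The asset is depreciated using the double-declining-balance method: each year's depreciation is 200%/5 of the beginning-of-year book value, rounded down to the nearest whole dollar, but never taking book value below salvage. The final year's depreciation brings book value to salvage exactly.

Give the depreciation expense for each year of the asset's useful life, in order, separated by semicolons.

Depreciable base = $305,234 − $36,900 = $268,334.
Year 1: ⌊$305,234 × 200%/5⌋ = $122,093. Book value $183,141.
Year 2: ⌊$183,141 × 200%/5⌋ = $73,256. Book value $109,885.
Year 3: ⌊$109,885 × 200%/5⌋ = $43,954. Book value $65,931.
Year 4: ⌊$65,931 × 200%/5⌋ = $26,372. Book value $39,559.
Year 5 (final): $39,559 − $36,900 = $2,659. Book value $36,900.

$122,093; $73,256; $43,954; $26,372; $2,659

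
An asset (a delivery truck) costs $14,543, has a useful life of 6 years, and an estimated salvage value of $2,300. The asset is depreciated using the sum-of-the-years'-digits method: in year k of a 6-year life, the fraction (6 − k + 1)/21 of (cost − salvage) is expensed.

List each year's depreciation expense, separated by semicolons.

Depreciable base = $14,543 − $2,300 = $12,243.
Sum of the years' digits = 6+5+4+3+2+1 = 21.
Year 1: $12,243 × 6/21 = $3,498. Book value $11,045.
Year 2: $12,243 × 5/21 = $2,915. Book value $8,130.
Year 3: $12,243 × 4/21 = $2,332. Book value $5,798.
Year 4: $12,243 × 3/21 = $1,749. Book value $4,049.
Year 5: $12,243 × 2/21 = $1,166. Book value $2,883.
Year 6: $12,243 × 1/21 = $583. Book value $2,300.

$3,498; $2,915; $2,332; $1,749; $1,166; $583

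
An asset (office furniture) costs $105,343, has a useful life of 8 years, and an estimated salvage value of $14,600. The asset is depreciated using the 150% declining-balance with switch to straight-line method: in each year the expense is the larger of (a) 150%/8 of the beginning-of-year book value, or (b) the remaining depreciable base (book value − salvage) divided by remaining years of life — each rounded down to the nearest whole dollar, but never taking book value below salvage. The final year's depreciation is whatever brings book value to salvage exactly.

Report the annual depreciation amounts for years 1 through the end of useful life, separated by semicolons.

$19,751; $16,048; $13,039; $10,594; $8,608; $7,567; $7,568; $7,568

Depreciable base = $105,343 − $14,600 = $90,743.
Year 1: DB = ⌊$105,343 × 150%/8⌋ = $19,751; SL = ⌊$90,743/8⌋ = $11,342 → take DB $19,751. Book value $85,592.
Year 2: DB = ⌊$85,592 × 150%/8⌋ = $16,048; SL = ⌊$70,992/7⌋ = $10,141 → take DB $16,048. Book value $69,544.
Year 3: DB = ⌊$69,544 × 150%/8⌋ = $13,039; SL = ⌊$54,944/6⌋ = $9,157 → take DB $13,039. Book value $56,505.
Year 4: DB = ⌊$56,505 × 150%/8⌋ = $10,594; SL = ⌊$41,905/5⌋ = $8,381 → take DB $10,594. Book value $45,911.
Year 5: DB = ⌊$45,911 × 150%/8⌋ = $8,608; SL = ⌊$31,311/4⌋ = $7,827 → take DB $8,608. Book value $37,303.
Year 6: DB = ⌊$37,303 × 150%/8⌋ = $6,994; SL = ⌊$22,703/3⌋ = $7,567 → take SL $7,567. Book value $29,736.
Year 7: DB = ⌊$29,736 × 150%/8⌋ = $5,575; SL = ⌊$15,136/2⌋ = $7,568 → take SL $7,568. Book value $22,168.
Year 8 (final): $22,168 − $14,600 = $7,568. Book value $14,600.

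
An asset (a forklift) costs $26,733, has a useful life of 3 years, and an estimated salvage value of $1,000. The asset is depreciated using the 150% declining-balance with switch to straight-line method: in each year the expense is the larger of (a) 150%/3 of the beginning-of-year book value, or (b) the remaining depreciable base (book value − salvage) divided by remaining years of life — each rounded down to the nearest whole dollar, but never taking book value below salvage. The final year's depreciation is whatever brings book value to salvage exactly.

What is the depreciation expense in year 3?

$5,684

Depreciable base = $26,733 − $1,000 = $25,733.
Year 1: DB = ⌊$26,733 × 150%/3⌋ = $13,366; SL = ⌊$25,733/3⌋ = $8,577 → take DB $13,366. Book value $13,367.
Year 2: DB = ⌊$13,367 × 150%/3⌋ = $6,683; SL = ⌊$12,367/2⌋ = $6,183 → take DB $6,683. Book value $6,684.
Year 3 (final): $6,684 − $1,000 = $5,684. Book value $1,000.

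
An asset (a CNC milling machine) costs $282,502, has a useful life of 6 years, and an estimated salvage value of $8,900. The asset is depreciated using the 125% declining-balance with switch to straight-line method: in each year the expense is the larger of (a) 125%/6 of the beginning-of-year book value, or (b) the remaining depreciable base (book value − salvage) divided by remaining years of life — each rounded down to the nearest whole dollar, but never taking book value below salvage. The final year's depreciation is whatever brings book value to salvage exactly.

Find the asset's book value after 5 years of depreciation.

$50,939

Depreciable base = $282,502 − $8,900 = $273,602.
Year 1: DB = ⌊$282,502 × 125%/6⌋ = $58,854; SL = ⌊$273,602/6⌋ = $45,600 → take DB $58,854. Book value $223,648.
Year 2: DB = ⌊$223,648 × 125%/6⌋ = $46,593; SL = ⌊$214,748/5⌋ = $42,949 → take DB $46,593. Book value $177,055.
Year 3: DB = ⌊$177,055 × 125%/6⌋ = $36,886; SL = ⌊$168,155/4⌋ = $42,038 → take SL $42,038. Book value $135,017.
Year 4: DB = ⌊$135,017 × 125%/6⌋ = $28,128; SL = ⌊$126,117/3⌋ = $42,039 → take SL $42,039. Book value $92,978.
Year 5: DB = ⌊$92,978 × 125%/6⌋ = $19,370; SL = ⌊$84,078/2⌋ = $42,039 → take SL $42,039. Book value $50,939.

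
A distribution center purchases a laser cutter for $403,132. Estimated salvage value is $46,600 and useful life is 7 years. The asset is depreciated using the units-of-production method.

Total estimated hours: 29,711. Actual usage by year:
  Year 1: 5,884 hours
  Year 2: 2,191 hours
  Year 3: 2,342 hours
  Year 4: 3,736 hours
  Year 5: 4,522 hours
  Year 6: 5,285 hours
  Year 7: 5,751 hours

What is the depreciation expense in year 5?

$54,264

Depreciable base = $403,132 − $46,600 = $356,532.
Rate = $356,532 / 29,711 hours = $12 per hour.
Year 1: 5,884 × $12 = $70,608. Book value $332,524.
Year 2: 2,191 × $12 = $26,292. Book value $306,232.
Year 3: 2,342 × $12 = $28,104. Book value $278,128.
Year 4: 3,736 × $12 = $44,832. Book value $233,296.
Year 5: 4,522 × $12 = $54,264. Book value $179,032.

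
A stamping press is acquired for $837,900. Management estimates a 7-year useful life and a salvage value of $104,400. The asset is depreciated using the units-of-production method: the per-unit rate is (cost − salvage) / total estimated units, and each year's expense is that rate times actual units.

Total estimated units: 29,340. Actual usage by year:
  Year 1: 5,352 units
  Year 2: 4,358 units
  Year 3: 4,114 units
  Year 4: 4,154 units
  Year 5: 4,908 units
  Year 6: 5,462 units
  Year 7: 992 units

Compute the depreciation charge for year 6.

$136,550

Depreciable base = $837,900 − $104,400 = $733,500.
Rate = $733,500 / 29,340 units = $25 per unit.
Year 1: 5,352 × $25 = $133,800. Book value $704,100.
Year 2: 4,358 × $25 = $108,950. Book value $595,150.
Year 3: 4,114 × $25 = $102,850. Book value $492,300.
Year 4: 4,154 × $25 = $103,850. Book value $388,450.
Year 5: 4,908 × $25 = $122,700. Book value $265,750.
Year 6: 5,462 × $25 = $136,550. Book value $129,200.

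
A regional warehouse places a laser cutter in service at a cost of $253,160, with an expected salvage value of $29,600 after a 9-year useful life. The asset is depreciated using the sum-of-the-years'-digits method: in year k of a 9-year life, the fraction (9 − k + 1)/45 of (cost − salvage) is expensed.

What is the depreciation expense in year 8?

$9,936

Depreciable base = $253,160 − $29,600 = $223,560.
Sum of the years' digits = 9+8+7+6+5+4+3+2+1 = 45.
Year 1: $223,560 × 9/45 = $44,712. Book value $208,448.
Year 2: $223,560 × 8/45 = $39,744. Book value $168,704.
Year 3: $223,560 × 7/45 = $34,776. Book value $133,928.
Year 4: $223,560 × 6/45 = $29,808. Book value $104,120.
Year 5: $223,560 × 5/45 = $24,840. Book value $79,280.
Year 6: $223,560 × 4/45 = $19,872. Book value $59,408.
Year 7: $223,560 × 3/45 = $14,904. Book value $44,504.
Year 8: $223,560 × 2/45 = $9,936. Book value $34,568.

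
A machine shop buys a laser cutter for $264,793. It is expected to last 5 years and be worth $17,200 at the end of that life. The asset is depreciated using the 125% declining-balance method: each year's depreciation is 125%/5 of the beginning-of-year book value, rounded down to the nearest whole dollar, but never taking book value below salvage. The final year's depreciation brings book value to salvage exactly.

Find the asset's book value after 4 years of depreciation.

$83,784

Depreciable base = $264,793 − $17,200 = $247,593.
Year 1: ⌊$264,793 × 125%/5⌋ = $66,198. Book value $198,595.
Year 2: ⌊$198,595 × 125%/5⌋ = $49,648. Book value $148,947.
Year 3: ⌊$148,947 × 125%/5⌋ = $37,236. Book value $111,711.
Year 4: ⌊$111,711 × 125%/5⌋ = $27,927. Book value $83,784.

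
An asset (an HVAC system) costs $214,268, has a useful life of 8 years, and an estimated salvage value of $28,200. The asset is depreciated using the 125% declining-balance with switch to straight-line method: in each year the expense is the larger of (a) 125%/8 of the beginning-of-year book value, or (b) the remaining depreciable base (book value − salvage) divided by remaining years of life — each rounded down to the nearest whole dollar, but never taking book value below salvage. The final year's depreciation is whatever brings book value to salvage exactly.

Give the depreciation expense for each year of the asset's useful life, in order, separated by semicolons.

$33,479; $28,248; $23,834; $20,110; $20,099; $20,099; $20,099; $20,100

Depreciable base = $214,268 − $28,200 = $186,068.
Year 1: DB = ⌊$214,268 × 125%/8⌋ = $33,479; SL = ⌊$186,068/8⌋ = $23,258 → take DB $33,479. Book value $180,789.
Year 2: DB = ⌊$180,789 × 125%/8⌋ = $28,248; SL = ⌊$152,589/7⌋ = $21,798 → take DB $28,248. Book value $152,541.
Year 3: DB = ⌊$152,541 × 125%/8⌋ = $23,834; SL = ⌊$124,341/6⌋ = $20,723 → take DB $23,834. Book value $128,707.
Year 4: DB = ⌊$128,707 × 125%/8⌋ = $20,110; SL = ⌊$100,507/5⌋ = $20,101 → take DB $20,110. Book value $108,597.
Year 5: DB = ⌊$108,597 × 125%/8⌋ = $16,968; SL = ⌊$80,397/4⌋ = $20,099 → take SL $20,099. Book value $88,498.
Year 6: DB = ⌊$88,498 × 125%/8⌋ = $13,827; SL = ⌊$60,298/3⌋ = $20,099 → take SL $20,099. Book value $68,399.
Year 7: DB = ⌊$68,399 × 125%/8⌋ = $10,687; SL = ⌊$40,199/2⌋ = $20,099 → take SL $20,099. Book value $48,300.
Year 8 (final): $48,300 − $28,200 = $20,100. Book value $28,200.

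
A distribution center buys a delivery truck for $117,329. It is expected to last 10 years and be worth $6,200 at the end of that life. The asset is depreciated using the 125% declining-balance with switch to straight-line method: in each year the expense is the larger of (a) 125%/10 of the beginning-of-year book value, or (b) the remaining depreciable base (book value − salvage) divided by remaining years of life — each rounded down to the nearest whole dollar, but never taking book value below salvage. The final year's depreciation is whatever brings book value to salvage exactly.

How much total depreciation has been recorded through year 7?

Depreciable base = $117,329 − $6,200 = $111,129.
Year 1: DB = ⌊$117,329 × 125%/10⌋ = $14,666; SL = ⌊$111,129/10⌋ = $11,112 → take DB $14,666. Book value $102,663.
Year 2: DB = ⌊$102,663 × 125%/10⌋ = $12,832; SL = ⌊$96,463/9⌋ = $10,718 → take DB $12,832. Book value $89,831.
Year 3: DB = ⌊$89,831 × 125%/10⌋ = $11,228; SL = ⌊$83,631/8⌋ = $10,453 → take DB $11,228. Book value $78,603.
Year 4: DB = ⌊$78,603 × 125%/10⌋ = $9,825; SL = ⌊$72,403/7⌋ = $10,343 → take SL $10,343. Book value $68,260.
Year 5: DB = ⌊$68,260 × 125%/10⌋ = $8,532; SL = ⌊$62,060/6⌋ = $10,343 → take SL $10,343. Book value $57,917.
Year 6: DB = ⌊$57,917 × 125%/10⌋ = $7,239; SL = ⌊$51,717/5⌋ = $10,343 → take SL $10,343. Book value $47,574.
Year 7: DB = ⌊$47,574 × 125%/10⌋ = $5,946; SL = ⌊$41,374/4⌋ = $10,343 → take SL $10,343. Book value $37,231.
Accumulated through year 7 = $117,329 − $37,231 = $80,098.

$80,098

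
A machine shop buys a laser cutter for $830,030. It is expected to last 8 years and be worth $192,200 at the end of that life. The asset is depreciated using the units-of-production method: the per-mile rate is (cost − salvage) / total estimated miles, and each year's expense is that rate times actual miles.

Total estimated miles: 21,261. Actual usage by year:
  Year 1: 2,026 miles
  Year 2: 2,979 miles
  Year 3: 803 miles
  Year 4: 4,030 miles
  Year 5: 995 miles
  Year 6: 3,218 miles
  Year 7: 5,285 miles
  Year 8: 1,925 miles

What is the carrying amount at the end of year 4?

$534,890

Depreciable base = $830,030 − $192,200 = $637,830.
Rate = $637,830 / 21,261 miles = $30 per mile.
Year 1: 2,026 × $30 = $60,780. Book value $769,250.
Year 2: 2,979 × $30 = $89,370. Book value $679,880.
Year 3: 803 × $30 = $24,090. Book value $655,790.
Year 4: 4,030 × $30 = $120,900. Book value $534,890.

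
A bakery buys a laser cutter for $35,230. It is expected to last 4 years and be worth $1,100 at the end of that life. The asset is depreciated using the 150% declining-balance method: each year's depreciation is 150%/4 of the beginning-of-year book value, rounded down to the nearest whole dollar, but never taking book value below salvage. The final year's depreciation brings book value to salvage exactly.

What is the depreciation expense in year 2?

$8,257

Depreciable base = $35,230 − $1,100 = $34,130.
Year 1: ⌊$35,230 × 150%/4⌋ = $13,211. Book value $22,019.
Year 2: ⌊$22,019 × 150%/4⌋ = $8,257. Book value $13,762.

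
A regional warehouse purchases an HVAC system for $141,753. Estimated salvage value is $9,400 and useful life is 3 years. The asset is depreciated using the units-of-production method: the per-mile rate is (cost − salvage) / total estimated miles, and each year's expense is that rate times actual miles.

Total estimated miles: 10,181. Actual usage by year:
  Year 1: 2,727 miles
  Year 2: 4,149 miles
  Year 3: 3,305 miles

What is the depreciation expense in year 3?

Depreciable base = $141,753 − $9,400 = $132,353.
Rate = $132,353 / 10,181 miles = $13 per mile.
Year 1: 2,727 × $13 = $35,451. Book value $106,302.
Year 2: 4,149 × $13 = $53,937. Book value $52,365.
Year 3: 3,305 × $13 = $42,965. Book value $9,400.

$42,965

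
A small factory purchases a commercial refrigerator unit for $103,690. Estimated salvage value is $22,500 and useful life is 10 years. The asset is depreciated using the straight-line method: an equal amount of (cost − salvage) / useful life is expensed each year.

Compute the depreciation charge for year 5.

Depreciable base = $103,690 − $22,500 = $81,190.
Annual expense = $81,190 / 10 = $8,119.

$8,119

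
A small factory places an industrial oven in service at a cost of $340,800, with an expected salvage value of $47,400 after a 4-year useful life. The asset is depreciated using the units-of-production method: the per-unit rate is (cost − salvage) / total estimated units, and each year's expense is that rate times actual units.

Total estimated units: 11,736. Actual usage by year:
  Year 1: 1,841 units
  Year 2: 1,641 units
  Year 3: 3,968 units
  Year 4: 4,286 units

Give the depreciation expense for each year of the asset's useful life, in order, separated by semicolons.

Depreciable base = $340,800 − $47,400 = $293,400.
Rate = $293,400 / 11,736 units = $25 per unit.
Year 1: 1,841 × $25 = $46,025. Book value $294,775.
Year 2: 1,641 × $25 = $41,025. Book value $253,750.
Year 3: 3,968 × $25 = $99,200. Book value $154,550.
Year 4: 4,286 × $25 = $107,150. Book value $47,400.

$46,025; $41,025; $99,200; $107,150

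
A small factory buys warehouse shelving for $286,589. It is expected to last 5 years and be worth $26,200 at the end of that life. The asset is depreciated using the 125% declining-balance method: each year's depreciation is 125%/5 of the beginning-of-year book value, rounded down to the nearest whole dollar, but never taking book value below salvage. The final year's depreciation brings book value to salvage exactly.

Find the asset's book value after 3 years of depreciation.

$120,906

Depreciable base = $286,589 − $26,200 = $260,389.
Year 1: ⌊$286,589 × 125%/5⌋ = $71,647. Book value $214,942.
Year 2: ⌊$214,942 × 125%/5⌋ = $53,735. Book value $161,207.
Year 3: ⌊$161,207 × 125%/5⌋ = $40,301. Book value $120,906.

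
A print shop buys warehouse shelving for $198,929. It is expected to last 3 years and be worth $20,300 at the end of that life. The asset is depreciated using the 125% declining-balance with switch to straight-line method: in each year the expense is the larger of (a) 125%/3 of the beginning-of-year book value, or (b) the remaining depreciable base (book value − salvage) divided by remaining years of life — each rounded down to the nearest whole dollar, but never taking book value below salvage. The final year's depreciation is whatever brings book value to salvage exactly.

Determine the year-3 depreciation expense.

Depreciable base = $198,929 − $20,300 = $178,629.
Year 1: DB = ⌊$198,929 × 125%/3⌋ = $82,887; SL = ⌊$178,629/3⌋ = $59,543 → take DB $82,887. Book value $116,042.
Year 2: DB = ⌊$116,042 × 125%/3⌋ = $48,350; SL = ⌊$95,742/2⌋ = $47,871 → take DB $48,350. Book value $67,692.
Year 3 (final): $67,692 − $20,300 = $47,392. Book value $20,300.

$47,392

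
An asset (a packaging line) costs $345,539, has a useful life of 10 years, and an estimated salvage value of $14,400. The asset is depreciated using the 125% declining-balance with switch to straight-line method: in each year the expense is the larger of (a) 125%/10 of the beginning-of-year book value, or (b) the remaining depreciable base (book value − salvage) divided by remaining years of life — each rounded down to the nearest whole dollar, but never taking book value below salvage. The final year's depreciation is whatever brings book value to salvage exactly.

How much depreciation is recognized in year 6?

$31,012

Depreciable base = $345,539 − $14,400 = $331,139.
Year 1: DB = ⌊$345,539 × 125%/10⌋ = $43,192; SL = ⌊$331,139/10⌋ = $33,113 → take DB $43,192. Book value $302,347.
Year 2: DB = ⌊$302,347 × 125%/10⌋ = $37,793; SL = ⌊$287,947/9⌋ = $31,994 → take DB $37,793. Book value $264,554.
Year 3: DB = ⌊$264,554 × 125%/10⌋ = $33,069; SL = ⌊$250,154/8⌋ = $31,269 → take DB $33,069. Book value $231,485.
Year 4: DB = ⌊$231,485 × 125%/10⌋ = $28,935; SL = ⌊$217,085/7⌋ = $31,012 → take SL $31,012. Book value $200,473.
Year 5: DB = ⌊$200,473 × 125%/10⌋ = $25,059; SL = ⌊$186,073/6⌋ = $31,012 → take SL $31,012. Book value $169,461.
Year 6: DB = ⌊$169,461 × 125%/10⌋ = $21,182; SL = ⌊$155,061/5⌋ = $31,012 → take SL $31,012. Book value $138,449.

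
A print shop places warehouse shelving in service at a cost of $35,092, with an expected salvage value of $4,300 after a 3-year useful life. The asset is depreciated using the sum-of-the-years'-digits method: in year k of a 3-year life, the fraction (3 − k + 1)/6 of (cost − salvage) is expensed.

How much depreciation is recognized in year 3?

Depreciable base = $35,092 − $4,300 = $30,792.
Sum of the years' digits = 3+2+1 = 6.
Year 1: $30,792 × 3/6 = $15,396. Book value $19,696.
Year 2: $30,792 × 2/6 = $10,264. Book value $9,432.
Year 3: $30,792 × 1/6 = $5,132. Book value $4,300.

$5,132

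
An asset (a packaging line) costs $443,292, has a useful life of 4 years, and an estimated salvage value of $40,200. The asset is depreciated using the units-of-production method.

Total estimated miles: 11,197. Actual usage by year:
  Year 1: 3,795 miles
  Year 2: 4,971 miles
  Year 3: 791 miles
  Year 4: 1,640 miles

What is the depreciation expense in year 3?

Depreciable base = $443,292 − $40,200 = $403,092.
Rate = $403,092 / 11,197 miles = $36 per mile.
Year 1: 3,795 × $36 = $136,620. Book value $306,672.
Year 2: 4,971 × $36 = $178,956. Book value $127,716.
Year 3: 791 × $36 = $28,476. Book value $99,240.

$28,476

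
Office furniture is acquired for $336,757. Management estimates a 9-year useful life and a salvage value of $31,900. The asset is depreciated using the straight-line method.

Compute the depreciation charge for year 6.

Depreciable base = $336,757 − $31,900 = $304,857.
Annual expense = $304,857 / 9 = $33,873.

$33,873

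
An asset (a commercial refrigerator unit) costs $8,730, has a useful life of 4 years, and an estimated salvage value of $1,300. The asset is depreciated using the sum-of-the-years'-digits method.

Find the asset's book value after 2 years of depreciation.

Depreciable base = $8,730 − $1,300 = $7,430.
Sum of the years' digits = 4+3+2+1 = 10.
Year 1: $7,430 × 4/10 = $2,972. Book value $5,758.
Year 2: $7,430 × 3/10 = $2,229. Book value $3,529.

$3,529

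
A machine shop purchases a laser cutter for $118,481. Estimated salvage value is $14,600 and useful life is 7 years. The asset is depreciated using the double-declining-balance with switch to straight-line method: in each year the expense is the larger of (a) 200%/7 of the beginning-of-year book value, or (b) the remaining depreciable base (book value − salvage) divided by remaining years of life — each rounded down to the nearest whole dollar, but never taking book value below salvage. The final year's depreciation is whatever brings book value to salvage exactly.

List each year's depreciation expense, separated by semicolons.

$33,851; $24,180; $17,271; $12,336; $8,812; $6,294; $1,137

Depreciable base = $118,481 − $14,600 = $103,881.
Year 1: DB = ⌊$118,481 × 200%/7⌋ = $33,851; SL = ⌊$103,881/7⌋ = $14,840 → take DB $33,851. Book value $84,630.
Year 2: DB = ⌊$84,630 × 200%/7⌋ = $24,180; SL = ⌊$70,030/6⌋ = $11,671 → take DB $24,180. Book value $60,450.
Year 3: DB = ⌊$60,450 × 200%/7⌋ = $17,271; SL = ⌊$45,850/5⌋ = $9,170 → take DB $17,271. Book value $43,179.
Year 4: DB = ⌊$43,179 × 200%/7⌋ = $12,336; SL = ⌊$28,579/4⌋ = $7,144 → take DB $12,336. Book value $30,843.
Year 5: DB = ⌊$30,843 × 200%/7⌋ = $8,812; SL = ⌊$16,243/3⌋ = $5,414 → take DB $8,812. Book value $22,031.
Year 6: DB = ⌊$22,031 × 200%/7⌋ = $6,294; SL = ⌊$7,431/2⌋ = $3,715 → take DB $6,294. Book value $15,737.
Year 7 (final): $15,737 − $14,600 = $1,137. Book value $14,600.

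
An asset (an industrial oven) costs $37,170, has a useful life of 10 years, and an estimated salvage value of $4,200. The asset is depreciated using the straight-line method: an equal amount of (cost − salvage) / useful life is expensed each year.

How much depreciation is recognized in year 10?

$3,297

Depreciable base = $37,170 − $4,200 = $32,970.
Annual expense = $32,970 / 10 = $3,297.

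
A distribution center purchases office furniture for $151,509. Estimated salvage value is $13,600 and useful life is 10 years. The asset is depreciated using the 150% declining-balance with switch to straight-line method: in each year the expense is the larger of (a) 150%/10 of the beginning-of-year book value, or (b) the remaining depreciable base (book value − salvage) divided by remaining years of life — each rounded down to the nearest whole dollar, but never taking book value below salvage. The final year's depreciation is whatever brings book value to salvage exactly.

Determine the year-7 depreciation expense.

Depreciable base = $151,509 − $13,600 = $137,909.
Year 1: DB = ⌊$151,509 × 150%/10⌋ = $22,726; SL = ⌊$137,909/10⌋ = $13,790 → take DB $22,726. Book value $128,783.
Year 2: DB = ⌊$128,783 × 150%/10⌋ = $19,317; SL = ⌊$115,183/9⌋ = $12,798 → take DB $19,317. Book value $109,466.
Year 3: DB = ⌊$109,466 × 150%/10⌋ = $16,419; SL = ⌊$95,866/8⌋ = $11,983 → take DB $16,419. Book value $93,047.
Year 4: DB = ⌊$93,047 × 150%/10⌋ = $13,957; SL = ⌊$79,447/7⌋ = $11,349 → take DB $13,957. Book value $79,090.
Year 5: DB = ⌊$79,090 × 150%/10⌋ = $11,863; SL = ⌊$65,490/6⌋ = $10,915 → take DB $11,863. Book value $67,227.
Year 6: DB = ⌊$67,227 × 150%/10⌋ = $10,084; SL = ⌊$53,627/5⌋ = $10,725 → take SL $10,725. Book value $56,502.
Year 7: DB = ⌊$56,502 × 150%/10⌋ = $8,475; SL = ⌊$42,902/4⌋ = $10,725 → take SL $10,725. Book value $45,777.

$10,725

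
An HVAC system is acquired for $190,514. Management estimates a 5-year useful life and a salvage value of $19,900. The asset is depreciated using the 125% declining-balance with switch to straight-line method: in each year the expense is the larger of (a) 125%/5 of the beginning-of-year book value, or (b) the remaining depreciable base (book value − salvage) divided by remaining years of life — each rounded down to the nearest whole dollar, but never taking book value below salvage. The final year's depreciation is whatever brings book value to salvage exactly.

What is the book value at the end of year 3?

Depreciable base = $190,514 − $19,900 = $170,614.
Year 1: DB = ⌊$190,514 × 125%/5⌋ = $47,628; SL = ⌊$170,614/5⌋ = $34,122 → take DB $47,628. Book value $142,886.
Year 2: DB = ⌊$142,886 × 125%/5⌋ = $35,721; SL = ⌊$122,986/4⌋ = $30,746 → take DB $35,721. Book value $107,165.
Year 3: DB = ⌊$107,165 × 125%/5⌋ = $26,791; SL = ⌊$87,265/3⌋ = $29,088 → take SL $29,088. Book value $78,077.

$78,077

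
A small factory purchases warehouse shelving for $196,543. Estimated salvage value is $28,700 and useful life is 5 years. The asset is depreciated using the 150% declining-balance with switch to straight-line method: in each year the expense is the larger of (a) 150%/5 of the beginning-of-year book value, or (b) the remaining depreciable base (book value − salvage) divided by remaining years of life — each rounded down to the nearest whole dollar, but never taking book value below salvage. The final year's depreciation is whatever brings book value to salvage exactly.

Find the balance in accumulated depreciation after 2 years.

$100,236

Depreciable base = $196,543 − $28,700 = $167,843.
Year 1: DB = ⌊$196,543 × 150%/5⌋ = $58,962; SL = ⌊$167,843/5⌋ = $33,568 → take DB $58,962. Book value $137,581.
Year 2: DB = ⌊$137,581 × 150%/5⌋ = $41,274; SL = ⌊$108,881/4⌋ = $27,220 → take DB $41,274. Book value $96,307.
Accumulated through year 2 = $196,543 − $96,307 = $100,236.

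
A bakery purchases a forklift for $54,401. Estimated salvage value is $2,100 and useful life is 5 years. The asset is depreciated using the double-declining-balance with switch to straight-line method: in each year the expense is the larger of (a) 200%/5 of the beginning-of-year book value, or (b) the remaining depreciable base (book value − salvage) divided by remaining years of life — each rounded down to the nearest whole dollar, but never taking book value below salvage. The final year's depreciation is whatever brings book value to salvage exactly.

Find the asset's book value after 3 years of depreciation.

$11,751

Depreciable base = $54,401 − $2,100 = $52,301.
Year 1: DB = ⌊$54,401 × 200%/5⌋ = $21,760; SL = ⌊$52,301/5⌋ = $10,460 → take DB $21,760. Book value $32,641.
Year 2: DB = ⌊$32,641 × 200%/5⌋ = $13,056; SL = ⌊$30,541/4⌋ = $7,635 → take DB $13,056. Book value $19,585.
Year 3: DB = ⌊$19,585 × 200%/5⌋ = $7,834; SL = ⌊$17,485/3⌋ = $5,828 → take DB $7,834. Book value $11,751.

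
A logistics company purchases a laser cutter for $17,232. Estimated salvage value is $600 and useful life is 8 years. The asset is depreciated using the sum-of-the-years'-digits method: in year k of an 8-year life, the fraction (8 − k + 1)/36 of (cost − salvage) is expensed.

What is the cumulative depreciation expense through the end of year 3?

Depreciable base = $17,232 − $600 = $16,632.
Sum of the years' digits = 8+7+6+5+4+3+2+1 = 36.
Year 1: $16,632 × 8/36 = $3,696. Book value $13,536.
Year 2: $16,632 × 7/36 = $3,234. Book value $10,302.
Year 3: $16,632 × 6/36 = $2,772. Book value $7,530.
Accumulated through year 3 = $17,232 − $7,530 = $9,702.

$9,702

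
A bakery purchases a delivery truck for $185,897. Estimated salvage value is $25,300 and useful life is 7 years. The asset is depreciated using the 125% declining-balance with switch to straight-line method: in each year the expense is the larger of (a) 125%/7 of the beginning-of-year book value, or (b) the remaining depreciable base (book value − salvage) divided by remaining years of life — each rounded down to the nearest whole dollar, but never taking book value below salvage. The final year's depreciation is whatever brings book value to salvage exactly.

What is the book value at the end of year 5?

Depreciable base = $185,897 − $25,300 = $160,597.
Year 1: DB = ⌊$185,897 × 125%/7⌋ = $33,195; SL = ⌊$160,597/7⌋ = $22,942 → take DB $33,195. Book value $152,702.
Year 2: DB = ⌊$152,702 × 125%/7⌋ = $27,268; SL = ⌊$127,402/6⌋ = $21,233 → take DB $27,268. Book value $125,434.
Year 3: DB = ⌊$125,434 × 125%/7⌋ = $22,398; SL = ⌊$100,134/5⌋ = $20,026 → take DB $22,398. Book value $103,036.
Year 4: DB = ⌊$103,036 × 125%/7⌋ = $18,399; SL = ⌊$77,736/4⌋ = $19,434 → take SL $19,434. Book value $83,602.
Year 5: DB = ⌊$83,602 × 125%/7⌋ = $14,928; SL = ⌊$58,302/3⌋ = $19,434 → take SL $19,434. Book value $64,168.

$64,168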